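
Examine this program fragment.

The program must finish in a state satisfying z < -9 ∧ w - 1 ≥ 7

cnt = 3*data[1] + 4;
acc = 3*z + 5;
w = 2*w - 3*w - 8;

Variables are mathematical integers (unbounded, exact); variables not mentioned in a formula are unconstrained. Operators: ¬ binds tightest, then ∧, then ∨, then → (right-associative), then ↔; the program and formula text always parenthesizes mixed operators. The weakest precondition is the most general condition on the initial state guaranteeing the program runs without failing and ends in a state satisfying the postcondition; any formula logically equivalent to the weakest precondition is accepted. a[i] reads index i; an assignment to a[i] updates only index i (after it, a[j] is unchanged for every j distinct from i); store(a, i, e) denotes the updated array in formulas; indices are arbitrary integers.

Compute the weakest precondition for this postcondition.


Working backward. After the program, the postcondition z < -9 ∧ w - 1 ≥ 7 must hold; in canonical form it is z < -9 ∧ w ≥ 8.
Before w := 2*w - 3*w - 8: z < -9 ∧ w ≤ -16
Before acc := 3*z + 5: z < -9 ∧ w ≤ -16
Before cnt := 3*data[1] + 4: z < -9 ∧ w ≤ -16
Answer: WP = z < -9 ∧ w ≤ -16


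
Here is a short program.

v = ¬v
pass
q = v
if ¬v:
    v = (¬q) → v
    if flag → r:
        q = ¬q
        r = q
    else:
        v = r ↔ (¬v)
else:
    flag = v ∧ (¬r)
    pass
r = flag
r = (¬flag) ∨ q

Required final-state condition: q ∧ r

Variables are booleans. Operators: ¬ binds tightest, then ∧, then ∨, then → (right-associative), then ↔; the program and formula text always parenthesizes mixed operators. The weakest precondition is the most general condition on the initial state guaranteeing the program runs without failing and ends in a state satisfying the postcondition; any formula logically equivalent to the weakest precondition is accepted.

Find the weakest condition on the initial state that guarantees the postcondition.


Working backward. After the program, q ∧ r must hold.
Before r := (¬flag) ∨ q: q ∧ ((¬flag) ∨ q)
Before r := flag: q ∧ ((¬flag) ∨ q)
Then branch requires ((flag → r) → ((¬q) ∧ ((¬flag) ∨ (¬q)))) ∧ ((¬(flag → r)) → (q ∧ ((¬flag) ∨ q))); else branch requires q ∧ ((¬(v ∧ (¬r))) ∨ q).
Before the if: ((¬v) → (((flag → r) → ((¬q) ∧ ((¬flag) ∨ (¬q)))) ∧ ((¬(flag → r)) → (q ∧ ((¬flag) ∨ q))))) ∧ (v → (q ∧ ((¬(v ∧ (¬r))) ∨ q)))
Before q := v: ((¬v) → (((flag → r) → ((¬v) ∧ ((¬flag) ∨ (¬v)))) ∧ ((¬(flag → r)) → (v ∧ ((¬flag) ∨ v))))) ∧ (v → (v ∧ ((¬(v ∧ (¬r))) ∨ v)))
Before skip: ((¬v) → (((flag → r) → ((¬v) ∧ ((¬flag) ∨ (¬v)))) ∧ ((¬(flag → r)) → (v ∧ ((¬flag) ∨ v))))) ∧ (v → (v ∧ ((¬(v ∧ (¬r))) ∨ v)))
Before v := ¬v: (v → (((flag → r) → (v ∧ ((¬flag) ∨ v))) ∧ ((¬(flag → r)) → ((¬v) ∧ ((¬flag) ∨ (¬v)))))) ∧ ((¬v) → ((¬v) ∧ ((¬((¬v) ∧ (¬r))) ∨ (¬v))))
Answer: WP = (v → (((flag → r) → (v ∧ ((¬flag) ∨ v))) ∧ ((¬(flag → r)) → ((¬v) ∧ ((¬flag) ∨ (¬v)))))) ∧ ((¬v) → ((¬v) ∧ ((¬((¬v) ∧ (¬r))) ∨ (¬v))))


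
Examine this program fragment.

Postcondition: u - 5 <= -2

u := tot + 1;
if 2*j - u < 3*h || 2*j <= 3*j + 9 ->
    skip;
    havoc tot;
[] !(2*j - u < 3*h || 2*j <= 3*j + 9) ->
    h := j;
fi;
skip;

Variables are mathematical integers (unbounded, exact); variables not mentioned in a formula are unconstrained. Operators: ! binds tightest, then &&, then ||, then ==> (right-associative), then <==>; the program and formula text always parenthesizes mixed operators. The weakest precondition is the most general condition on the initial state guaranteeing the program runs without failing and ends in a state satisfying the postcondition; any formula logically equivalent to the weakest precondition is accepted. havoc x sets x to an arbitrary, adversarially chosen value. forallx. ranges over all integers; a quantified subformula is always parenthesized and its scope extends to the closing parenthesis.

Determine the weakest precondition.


Working backward. After the program, the postcondition u - 5 <= -2 must hold; in canonical form it is u <= 3.
Before skip: u <= 3
Then branch requires u <= 3; else branch requires u <= 3.
Before the if: ((2*j < 3*h + u || j >= -9) ==> u <= 3) && ((!(2*j < 3*h + u || j >= -9)) ==> u <= 3)
Before u := tot + 1: ((2*j < 3*h + tot + 1 || j >= -9) ==> tot <= 2) && ((!(2*j < 3*h + tot + 1 || j >= -9)) ==> tot <= 2)
Answer: WP = ((2*j < 3*h + tot + 1 || j >= -9) ==> tot <= 2) && ((!(2*j < 3*h + tot + 1 || j >= -9)) ==> tot <= 2)


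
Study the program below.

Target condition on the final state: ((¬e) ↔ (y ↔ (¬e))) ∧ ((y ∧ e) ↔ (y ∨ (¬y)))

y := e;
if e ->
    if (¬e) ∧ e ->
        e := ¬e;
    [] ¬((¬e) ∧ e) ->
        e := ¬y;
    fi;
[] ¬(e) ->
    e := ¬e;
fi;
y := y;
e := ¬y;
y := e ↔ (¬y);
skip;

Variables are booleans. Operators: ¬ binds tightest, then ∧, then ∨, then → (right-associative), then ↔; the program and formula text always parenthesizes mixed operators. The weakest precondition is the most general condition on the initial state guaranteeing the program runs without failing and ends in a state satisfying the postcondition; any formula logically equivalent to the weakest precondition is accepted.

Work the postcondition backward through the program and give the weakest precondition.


Working backward. After the program, the postcondition ((¬e) ↔ (y ↔ (¬e))) ∧ ((y ∧ e) ↔ (y ∨ (¬y))) must hold; in canonical form it is ((¬e) ↔ (y ↔ (¬e))) ∧ y ∧ e.
Before skip: ((¬e) ↔ (y ↔ (¬e))) ∧ y ∧ e
Before y := e ↔ (¬y): ((¬e) ↔ ((e ↔ (¬y)) ↔ (¬e))) ∧ (e ↔ (¬y)) ∧ e
Before e := ¬y: ¬y
Before y := y: ¬y
Then branch requires ¬y; else branch requires ¬y.
Before the if: (e → (¬y)) ∧ ((¬e) → (¬y))
Before y := e: e → (¬e)
Answer: WP = e → (¬e)


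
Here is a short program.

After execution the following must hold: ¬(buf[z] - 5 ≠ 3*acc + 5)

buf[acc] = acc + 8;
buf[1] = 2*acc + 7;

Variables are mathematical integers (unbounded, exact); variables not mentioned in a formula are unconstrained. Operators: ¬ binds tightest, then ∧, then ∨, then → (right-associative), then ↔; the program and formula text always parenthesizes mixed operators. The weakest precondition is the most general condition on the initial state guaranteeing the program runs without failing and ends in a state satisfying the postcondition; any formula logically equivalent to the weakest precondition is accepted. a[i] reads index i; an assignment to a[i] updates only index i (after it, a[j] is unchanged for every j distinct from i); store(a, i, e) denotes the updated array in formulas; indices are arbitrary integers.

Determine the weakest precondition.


Working backward. After the program, the postcondition ¬(buf[z] - 5 ≠ 3*acc + 5) must hold; in canonical form it is ¬(buf[z] ≠ 3*acc + 10).
Before buf[1] := 2*acc + 7: ¬(store(buf, 1, 2*acc + 7)[z] ≠ 3*acc + 10)
Before buf[acc] := acc + 8: ¬(store(store(buf, acc, acc + 8), 1, 2*acc + 7)[z] ≠ 3*acc + 10)
Answer: WP = ¬(store(store(buf, acc, acc + 8), 1, 2*acc + 7)[z] ≠ 3*acc + 10)


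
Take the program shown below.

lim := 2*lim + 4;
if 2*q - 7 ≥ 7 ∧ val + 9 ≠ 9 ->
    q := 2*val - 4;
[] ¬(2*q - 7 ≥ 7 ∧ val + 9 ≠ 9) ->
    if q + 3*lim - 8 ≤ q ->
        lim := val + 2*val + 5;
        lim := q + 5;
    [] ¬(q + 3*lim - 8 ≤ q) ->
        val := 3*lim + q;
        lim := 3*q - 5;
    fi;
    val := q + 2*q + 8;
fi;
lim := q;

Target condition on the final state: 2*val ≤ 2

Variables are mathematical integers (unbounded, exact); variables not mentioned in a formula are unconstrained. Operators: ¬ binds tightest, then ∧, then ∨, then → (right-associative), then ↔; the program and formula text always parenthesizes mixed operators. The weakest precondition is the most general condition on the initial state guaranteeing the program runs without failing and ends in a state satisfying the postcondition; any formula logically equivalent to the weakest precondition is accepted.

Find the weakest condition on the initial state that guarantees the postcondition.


Working backward. After the program, 2*val ≤ 2 must hold.
Before lim := q: 2*val ≤ 2
Then branch requires 2*val ≤ 2; else branch requires (3*lim ≤ 8 → 6*q ≤ -14) ∧ ((¬(3*lim ≤ 8)) → 6*q ≤ -14).
Before the if: ((2*q ≥ 14 ∧ val ≠ 0) → 2*val ≤ 2) ∧ ((¬(2*q ≥ 14 ∧ val ≠ 0)) → ((3*lim ≤ 8 → 6*q ≤ -14) ∧ ((¬(3*lim ≤ 8)) → 6*q ≤ -14)))
Before lim := 2*lim + 4: ((2*q ≥ 14 ∧ val ≠ 0) → 2*val ≤ 2) ∧ ((¬(2*q ≥ 14 ∧ val ≠ 0)) → ((6*lim ≤ -4 → 6*q ≤ -14) ∧ ((¬(6*lim ≤ -4)) → 6*q ≤ -14)))
Answer: WP = ((2*q ≥ 14 ∧ val ≠ 0) → 2*val ≤ 2) ∧ ((¬(2*q ≥ 14 ∧ val ≠ 0)) → ((6*lim ≤ -4 → 6*q ≤ -14) ∧ ((¬(6*lim ≤ -4)) → 6*q ≤ -14)))


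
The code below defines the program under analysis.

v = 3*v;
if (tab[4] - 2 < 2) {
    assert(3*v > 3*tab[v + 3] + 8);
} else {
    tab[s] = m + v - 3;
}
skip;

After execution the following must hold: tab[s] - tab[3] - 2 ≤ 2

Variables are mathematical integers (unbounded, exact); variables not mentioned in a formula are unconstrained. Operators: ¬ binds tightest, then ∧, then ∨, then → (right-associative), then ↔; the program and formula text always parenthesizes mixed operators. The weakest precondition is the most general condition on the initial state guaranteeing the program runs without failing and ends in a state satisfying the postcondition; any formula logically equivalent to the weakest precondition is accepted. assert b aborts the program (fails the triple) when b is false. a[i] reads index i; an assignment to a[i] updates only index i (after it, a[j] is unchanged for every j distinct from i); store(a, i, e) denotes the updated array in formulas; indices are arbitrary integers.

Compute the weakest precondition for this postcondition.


Working backward. After the program, the postcondition tab[s] - tab[3] - 2 ≤ 2 must hold; in canonical form it is tab[s] ≤ tab[3] + 4.
Before skip: tab[s] ≤ tab[3] + 4
Then branch requires 3*v > 3*tab[v + 3] + 8 ∧ tab[s] ≤ tab[3] + 4; else branch requires store(tab, s, m + v - 3)[s] ≤ store(tab, s, m + v - 3)[3] + 4.
Before the if: (tab[4] < 4 → (3*v > 3*tab[v + 3] + 8 ∧ tab[s] ≤ tab[3] + 4)) ∧ ((¬(tab[4] < 4)) → store(tab, s, m + v - 3)[s] ≤ store(tab, s, m + v - 3)[3] + 4)
Before v := 3*v: (tab[4] < 4 → (9*v > 3*tab[3*v + 3] + 8 ∧ tab[s] ≤ tab[3] + 4)) ∧ ((¬(tab[4] < 4)) → store(tab, s, m + 3*v - 3)[s] ≤ store(tab, s, m + 3*v - 3)[3] + 4)
Answer: WP = (tab[4] < 4 → (9*v > 3*tab[3*v + 3] + 8 ∧ tab[s] ≤ tab[3] + 4)) ∧ ((¬(tab[4] < 4)) → store(tab, s, m + 3*v - 3)[s] ≤ store(tab, s, m + 3*v - 3)[3] + 4)


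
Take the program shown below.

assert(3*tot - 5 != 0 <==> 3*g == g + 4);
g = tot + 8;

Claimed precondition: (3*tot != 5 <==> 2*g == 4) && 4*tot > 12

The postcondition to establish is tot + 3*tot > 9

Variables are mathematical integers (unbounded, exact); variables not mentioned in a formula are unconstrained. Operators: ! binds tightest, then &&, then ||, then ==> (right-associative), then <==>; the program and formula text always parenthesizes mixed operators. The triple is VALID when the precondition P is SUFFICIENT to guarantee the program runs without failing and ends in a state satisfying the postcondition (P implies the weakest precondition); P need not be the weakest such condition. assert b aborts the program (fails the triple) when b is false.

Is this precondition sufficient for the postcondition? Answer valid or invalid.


Working backward. After the program, the postcondition tot + 3*tot > 9 must hold; in canonical form it is 4*tot > 9.
Before g := tot + 8: 4*tot > 9
Before assert 3*tot - 5 != 0 <==> 3*g == g + 4: (3*tot != 5 <==> 2*g == 4) && 4*tot > 9
The weakest precondition is (3*tot != 5 <==> 2*g == 4) && 4*tot > 9.
Check whether (3*tot != 5 <==> 2*g == 4) && 4*tot > 12 implies it.
Every state satisfying the precondition satisfies the weakest precondition: the implication holds.
Answer: valid


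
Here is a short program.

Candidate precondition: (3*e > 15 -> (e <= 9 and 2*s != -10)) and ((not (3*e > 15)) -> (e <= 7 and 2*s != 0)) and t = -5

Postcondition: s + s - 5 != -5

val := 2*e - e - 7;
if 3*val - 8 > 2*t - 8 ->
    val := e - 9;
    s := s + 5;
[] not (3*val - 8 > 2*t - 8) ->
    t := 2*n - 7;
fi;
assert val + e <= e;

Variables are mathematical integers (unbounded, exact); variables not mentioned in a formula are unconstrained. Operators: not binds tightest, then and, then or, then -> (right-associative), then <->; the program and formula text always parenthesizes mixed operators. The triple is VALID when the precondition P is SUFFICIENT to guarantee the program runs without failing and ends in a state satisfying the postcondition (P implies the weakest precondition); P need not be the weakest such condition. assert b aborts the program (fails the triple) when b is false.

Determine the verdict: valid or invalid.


Working backward. After the program, the postcondition s + s - 5 != -5 must hold; in canonical form it is 2*s != 0.
Before assert val + e <= e: val <= 0 and 2*s != 0
Then branch requires e <= 9 and 2*s != -10; else branch requires val <= 0 and 2*s != 0.
Before the if: (3*val > 2*t -> (e <= 9 and 2*s != -10)) and ((not (3*val > 2*t)) -> (val <= 0 and 2*s != 0))
Before val := 2*e - e - 7: (3*e > 2*t + 21 -> (e <= 9 and 2*s != -10)) and ((not (3*e > 2*t + 21)) -> (e <= 7 and 2*s != 0))
The weakest precondition is (3*e > 2*t + 21 -> (e <= 9 and 2*s != -10)) and ((not (3*e > 2*t + 21)) -> (e <= 7 and 2*s != 0)).
Check whether (3*e > 15 -> (e <= 9 and 2*s != -10)) and ((not (3*e > 15)) -> (e <= 7 and 2*s != 0)) and t = -5 implies it.
Countermodel: at the initial state e = 4, s = -5, t = -5, the precondition holds but the weakest precondition fails.
Answer: invalid


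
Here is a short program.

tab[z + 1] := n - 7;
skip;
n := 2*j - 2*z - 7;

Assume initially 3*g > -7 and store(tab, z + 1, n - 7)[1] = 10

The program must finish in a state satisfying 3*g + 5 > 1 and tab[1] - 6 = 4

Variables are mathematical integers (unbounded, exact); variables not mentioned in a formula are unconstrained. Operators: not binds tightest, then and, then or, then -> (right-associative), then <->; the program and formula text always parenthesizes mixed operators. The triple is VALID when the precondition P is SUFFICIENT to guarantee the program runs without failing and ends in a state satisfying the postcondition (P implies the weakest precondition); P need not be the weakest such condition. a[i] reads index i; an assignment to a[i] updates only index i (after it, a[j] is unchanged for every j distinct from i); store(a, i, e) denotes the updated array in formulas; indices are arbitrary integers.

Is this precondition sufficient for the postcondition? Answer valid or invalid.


Working backward. After the program, the postcondition 3*g + 5 > 1 and tab[1] - 6 = 4 must hold; in canonical form it is 3*g > -4 and tab[1] = 10.
Before n := 2*j - 2*z - 7: 3*g > -4 and tab[1] = 10
Before skip: 3*g > -4 and tab[1] = 10
Before tab[z + 1] := n - 7: 3*g > -4 and store(tab, z + 1, n - 7)[1] = 10
The weakest precondition is 3*g > -4 and store(tab, z + 1, n - 7)[1] = 10.
Check whether 3*g > -7 and store(tab, z + 1, n - 7)[1] = 10 implies it.
Countermodel: at the initial state g = -2, n = 17, tab = {[0] = 10, [1] = 10, elsewhere 10}, z = -1, the precondition holds but the weakest precondition fails.
Answer: invalid


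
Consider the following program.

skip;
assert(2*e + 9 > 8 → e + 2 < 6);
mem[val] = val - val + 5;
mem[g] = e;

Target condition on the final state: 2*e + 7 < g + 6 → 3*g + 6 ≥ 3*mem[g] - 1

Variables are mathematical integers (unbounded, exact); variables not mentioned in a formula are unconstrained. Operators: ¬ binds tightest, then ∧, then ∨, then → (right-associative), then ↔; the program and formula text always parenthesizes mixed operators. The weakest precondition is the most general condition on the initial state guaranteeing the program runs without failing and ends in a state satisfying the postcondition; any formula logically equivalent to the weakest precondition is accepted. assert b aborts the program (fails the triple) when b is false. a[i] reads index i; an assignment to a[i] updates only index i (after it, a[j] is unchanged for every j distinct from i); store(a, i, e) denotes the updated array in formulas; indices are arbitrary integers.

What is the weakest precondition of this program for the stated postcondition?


Working backward. After the program, the postcondition 2*e + 7 < g + 6 → 3*g + 6 ≥ 3*mem[g] - 1 must hold; in canonical form it is 2*e < g - 1 → 3*g ≥ 3*mem[g] - 7.
Before mem[g] := e: 2*e < g - 1 → 3*g ≥ 3*store(mem, g, e)[g] - 7
Before mem[val] := val - val + 5: 2*e < g - 1 → 3*g ≥ 3*store(store(mem, val, 5), g, e)[g] - 7
Before assert 2*e + 9 > 8 → e + 2 < 6: (2*e > -1 → e < 4) ∧ (2*e < g - 1 → 3*g ≥ 3*store(store(mem, val, 5), g, e)[g] - 7)
Before skip: (2*e > -1 → e < 4) ∧ (2*e < g - 1 → 3*g ≥ 3*store(store(mem, val, 5), g, e)[g] - 7)
Answer: WP = (2*e > -1 → e < 4) ∧ (2*e < g - 1 → 3*g ≥ 3*store(store(mem, val, 5), g, e)[g] - 7)


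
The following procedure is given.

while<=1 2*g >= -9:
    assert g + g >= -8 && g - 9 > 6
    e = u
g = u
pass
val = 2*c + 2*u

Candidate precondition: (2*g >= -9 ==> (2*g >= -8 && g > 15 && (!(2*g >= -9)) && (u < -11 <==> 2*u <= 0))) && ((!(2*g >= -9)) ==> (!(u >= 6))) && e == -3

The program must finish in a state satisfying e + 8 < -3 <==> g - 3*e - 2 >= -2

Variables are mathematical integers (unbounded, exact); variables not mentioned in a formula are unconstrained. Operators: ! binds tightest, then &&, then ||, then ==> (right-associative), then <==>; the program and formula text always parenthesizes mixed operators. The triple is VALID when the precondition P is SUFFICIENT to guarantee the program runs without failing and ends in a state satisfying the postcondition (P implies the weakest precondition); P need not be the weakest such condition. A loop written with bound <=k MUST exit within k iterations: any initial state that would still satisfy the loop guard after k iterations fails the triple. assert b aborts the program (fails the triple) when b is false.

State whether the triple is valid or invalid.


Working backward. After the program, the postcondition e + 8 < -3 <==> g - 3*e - 2 >= -2 must hold; in canonical form it is e < -11 <==> g >= 3*e.
Before val := 2*c + 2*u: e < -11 <==> g >= 3*e
Before skip: e < -11 <==> g >= 3*e
Before g := u: e < -11 <==> u >= 3*e
Before the loop (bound <=1), unroll the exhaustion recursion (WP_0 = exit-now case; WP_j = one more guarded iteration, up to j = 1):
  WP_0: (!(2*g >= -9)) && (e < -11 <==> u >= 3*e)
  WP_1: (2*g >= -9 ==> (2*g >= -8 && g > 15 && (!(2*g >= -9)) && (u < -11 <==> 2*u <= 0))) && ((!(2*g >= -9)) ==> (e < -11 <==> u >= 3*e))
So before the loop: (2*g >= -9 ==> (2*g >= -8 && g > 15 && (!(2*g >= -9)) && (u < -11 <==> 2*u <= 0))) && ((!(2*g >= -9)) ==> (e < -11 <==> u >= 3*e))
The weakest precondition is (2*g >= -9 ==> (2*g >= -8 && g > 15 && (!(2*g >= -9)) && (u < -11 <==> 2*u <= 0))) && ((!(2*g >= -9)) ==> (e < -11 <==> u >= 3*e)).
Check whether (2*g >= -9 ==> (2*g >= -8 && g > 15 && (!(2*g >= -9)) && (u < -11 <==> 2*u <= 0))) && ((!(2*g >= -9)) ==> (!(u >= 6))) && e == -3 implies it.
Countermodel: at the initial state e = -3, g = -5, u = -9, the precondition holds but the weakest precondition fails.
Answer: invalid


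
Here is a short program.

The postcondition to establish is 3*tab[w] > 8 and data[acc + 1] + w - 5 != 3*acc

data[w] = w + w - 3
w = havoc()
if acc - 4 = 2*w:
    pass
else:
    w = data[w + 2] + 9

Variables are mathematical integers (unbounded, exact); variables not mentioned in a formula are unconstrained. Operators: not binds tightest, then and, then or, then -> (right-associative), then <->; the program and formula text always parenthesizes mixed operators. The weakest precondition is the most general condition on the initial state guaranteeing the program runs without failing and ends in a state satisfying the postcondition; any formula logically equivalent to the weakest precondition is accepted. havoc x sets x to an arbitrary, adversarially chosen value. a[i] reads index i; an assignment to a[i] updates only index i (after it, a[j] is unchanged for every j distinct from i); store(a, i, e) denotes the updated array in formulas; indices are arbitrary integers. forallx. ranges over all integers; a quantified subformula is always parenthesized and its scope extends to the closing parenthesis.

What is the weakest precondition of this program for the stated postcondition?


Working backward. After the program, the postcondition 3*tab[w] > 8 and data[acc + 1] + w - 5 != 3*acc must hold; in canonical form it is 3*tab[w] > 8 and data[acc + 1] + w != 3*acc + 5.
Then branch requires 3*tab[w] > 8 and data[acc + 1] + w != 3*acc + 5; else branch requires 3*tab[data[w + 2] + 9] > 8 and data[acc + 1] + data[w + 2] != 3*acc - 4.
Before the if: (acc = 2*w + 4 -> (3*tab[w] > 8 and data[acc + 1] + w != 3*acc + 5)) and ((not (acc = 2*w + 4)) -> (3*tab[data[w + 2] + 9] > 8 and data[acc + 1] + data[w + 2] != 3*acc - 4))
Before havoc w: forall w_1. ((acc = 2*w_1 + 4 -> (3*tab[w_1] > 8 and data[acc + 1] + w_1 != 3*acc + 5)) and ((not (acc = 2*w_1 + 4)) -> (3*tab[data[w_1 + 2] + 9] > 8 and data[acc + 1] + data[w_1 + 2] != 3*acc - 4)))
Before data[w] := w + w - 3: forall w_1. ((acc = 2*w_1 + 4 -> (3*tab[w_1] > 8 and store(data, w, 2*w - 3)[acc + 1] + w_1 != 3*acc + 5)) and ((not (acc = 2*w_1 + 4)) -> (3*tab[store(data, w, 2*w - 3)[w_1 + 2] + 9] > 8 and store(data, w, 2*w - 3)[acc + 1] + store(data, w, 2*w - 3)[w_1 + 2] != 3*acc - 4)))
Answer: WP = forall w_1. ((acc = 2*w_1 + 4 -> (3*tab[w_1] > 8 and store(data, w, 2*w - 3)[acc + 1] + w_1 != 3*acc + 5)) and ((not (acc = 2*w_1 + 4)) -> (3*tab[store(data, w, 2*w - 3)[w_1 + 2] + 9] > 8 and store(data, w, 2*w - 3)[acc + 1] + store(data, w, 2*w - 3)[w_1 + 2] != 3*acc - 4)))


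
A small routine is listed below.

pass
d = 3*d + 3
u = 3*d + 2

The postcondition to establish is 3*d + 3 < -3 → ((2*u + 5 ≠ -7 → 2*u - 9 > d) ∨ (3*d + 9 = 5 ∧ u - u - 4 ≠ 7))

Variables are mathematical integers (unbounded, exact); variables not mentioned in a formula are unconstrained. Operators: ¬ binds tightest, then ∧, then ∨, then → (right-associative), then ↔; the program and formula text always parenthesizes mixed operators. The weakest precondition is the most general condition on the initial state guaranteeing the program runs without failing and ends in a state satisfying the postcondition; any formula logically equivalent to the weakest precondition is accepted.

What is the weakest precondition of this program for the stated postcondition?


Working backward. After the program, the postcondition 3*d + 3 < -3 → ((2*u + 5 ≠ -7 → 2*u - 9 > d) ∨ (3*d + 9 = 5 ∧ u - u - 4 ≠ 7)) must hold; in canonical form it is 3*d < -6 → ((2*u ≠ -12 → 2*u > d + 9) ∨ 3*d = -4).
Before u := 3*d + 2: 3*d < -6 → ((6*d ≠ -16 → 5*d > 5) ∨ 3*d = -4)
Before d := 3*d + 3: 9*d < -15 → ((18*d ≠ -34 → 15*d > -10) ∨ 9*d = -13)
Before skip: 9*d < -15 → ((18*d ≠ -34 → 15*d > -10) ∨ 9*d = -13)
Answer: WP = 9*d < -15 → ((18*d ≠ -34 → 15*d > -10) ∨ 9*d = -13)


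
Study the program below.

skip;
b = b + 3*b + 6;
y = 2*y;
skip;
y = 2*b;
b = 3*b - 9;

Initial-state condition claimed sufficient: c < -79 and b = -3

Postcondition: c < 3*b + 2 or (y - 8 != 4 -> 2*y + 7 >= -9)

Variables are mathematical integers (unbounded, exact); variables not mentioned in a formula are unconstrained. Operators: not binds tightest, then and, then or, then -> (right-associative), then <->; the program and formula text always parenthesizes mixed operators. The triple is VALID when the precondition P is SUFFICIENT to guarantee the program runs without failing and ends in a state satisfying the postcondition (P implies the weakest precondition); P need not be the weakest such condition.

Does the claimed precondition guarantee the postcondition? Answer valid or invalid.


Working backward. After the program, the postcondition c < 3*b + 2 or (y - 8 != 4 -> 2*y + 7 >= -9) must hold; in canonical form it is c < 3*b + 2 or (y != 12 -> 2*y >= -16).
Before b := 3*b - 9: c < 9*b - 25 or (y != 12 -> 2*y >= -16)
Before y := 2*b: c < 9*b - 25 or (2*b != 12 -> 4*b >= -16)
Before skip: c < 9*b - 25 or (2*b != 12 -> 4*b >= -16)
Before y := 2*y: c < 9*b - 25 or (2*b != 12 -> 4*b >= -16)
Before b := b + 3*b + 6: c < 36*b + 29 or (8*b != 0 -> 16*b >= -40)
Before skip: c < 36*b + 29 or (8*b != 0 -> 16*b >= -40)
The weakest precondition is c < 36*b + 29 or (8*b != 0 -> 16*b >= -40).
Check whether c < -79 and b = -3 implies it.
Every state satisfying the precondition satisfies the weakest precondition: the implication holds.
Answer: valid


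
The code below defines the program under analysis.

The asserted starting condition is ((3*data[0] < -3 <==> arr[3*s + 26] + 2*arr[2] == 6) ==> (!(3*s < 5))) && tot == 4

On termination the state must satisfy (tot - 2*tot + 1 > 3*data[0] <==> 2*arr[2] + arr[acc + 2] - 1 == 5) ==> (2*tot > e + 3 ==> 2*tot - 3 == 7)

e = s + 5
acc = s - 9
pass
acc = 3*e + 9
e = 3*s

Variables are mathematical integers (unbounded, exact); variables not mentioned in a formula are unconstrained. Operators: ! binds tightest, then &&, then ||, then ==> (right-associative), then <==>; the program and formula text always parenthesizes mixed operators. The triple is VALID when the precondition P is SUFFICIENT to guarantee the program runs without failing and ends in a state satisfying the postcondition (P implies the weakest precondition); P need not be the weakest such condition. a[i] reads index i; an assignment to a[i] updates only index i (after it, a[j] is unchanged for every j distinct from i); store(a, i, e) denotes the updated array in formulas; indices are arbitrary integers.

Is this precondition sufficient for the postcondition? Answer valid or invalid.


Working backward. After the program, the postcondition (tot - 2*tot + 1 > 3*data[0] <==> 2*arr[2] + arr[acc + 2] - 1 == 5) ==> (2*tot > e + 3 ==> 2*tot - 3 == 7) must hold; in canonical form it is (3*data[0] + tot < 1 <==> arr[acc + 2] + 2*arr[2] == 6) ==> (2*tot > e + 3 ==> 2*tot == 10).
Before e := 3*s: (3*data[0] + tot < 1 <==> arr[acc + 2] + 2*arr[2] == 6) ==> (2*tot > 3*s + 3 ==> 2*tot == 10)
Before acc := 3*e + 9: (3*data[0] + tot < 1 <==> arr[3*e + 11] + 2*arr[2] == 6) ==> (2*tot > 3*s + 3 ==> 2*tot == 10)
Before skip: (3*data[0] + tot < 1 <==> arr[3*e + 11] + 2*arr[2] == 6) ==> (2*tot > 3*s + 3 ==> 2*tot == 10)
Before acc := s - 9: (3*data[0] + tot < 1 <==> arr[3*e + 11] + 2*arr[2] == 6) ==> (2*tot > 3*s + 3 ==> 2*tot == 10)
Before e := s + 5: (3*data[0] + tot < 1 <==> arr[3*s + 26] + 2*arr[2] == 6) ==> (2*tot > 3*s + 3 ==> 2*tot == 10)
The weakest precondition is (3*data[0] + tot < 1 <==> arr[3*s + 26] + 2*arr[2] == 6) ==> (2*tot > 3*s + 3 ==> 2*tot == 10).
Check whether ((3*data[0] < -3 <==> arr[3*s + 26] + 2*arr[2] == 6) ==> (!(3*s < 5))) && tot == 4 implies it.
Every state satisfying the precondition satisfies the weakest precondition: the implication holds.
Answer: valid


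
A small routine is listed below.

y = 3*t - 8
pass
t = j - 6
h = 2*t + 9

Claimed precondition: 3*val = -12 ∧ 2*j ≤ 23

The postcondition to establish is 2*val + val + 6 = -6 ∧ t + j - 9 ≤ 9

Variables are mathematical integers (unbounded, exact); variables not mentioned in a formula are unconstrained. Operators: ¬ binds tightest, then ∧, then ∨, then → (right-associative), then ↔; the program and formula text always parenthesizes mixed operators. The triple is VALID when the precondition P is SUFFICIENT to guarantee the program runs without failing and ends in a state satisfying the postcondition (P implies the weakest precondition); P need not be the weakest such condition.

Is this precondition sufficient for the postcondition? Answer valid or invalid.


Working backward. After the program, the postcondition 2*val + val + 6 = -6 ∧ t + j - 9 ≤ 9 must hold; in canonical form it is 3*val = -12 ∧ j + t ≤ 18.
Before h := 2*t + 9: 3*val = -12 ∧ j + t ≤ 18
Before t := j - 6: 3*val = -12 ∧ 2*j ≤ 24
Before skip: 3*val = -12 ∧ 2*j ≤ 24
Before y := 3*t - 8: 3*val = -12 ∧ 2*j ≤ 24
The weakest precondition is 3*val = -12 ∧ 2*j ≤ 24.
Check whether 3*val = -12 ∧ 2*j ≤ 23 implies it.
Every state satisfying the precondition satisfies the weakest precondition: the implication holds.
Answer: valid


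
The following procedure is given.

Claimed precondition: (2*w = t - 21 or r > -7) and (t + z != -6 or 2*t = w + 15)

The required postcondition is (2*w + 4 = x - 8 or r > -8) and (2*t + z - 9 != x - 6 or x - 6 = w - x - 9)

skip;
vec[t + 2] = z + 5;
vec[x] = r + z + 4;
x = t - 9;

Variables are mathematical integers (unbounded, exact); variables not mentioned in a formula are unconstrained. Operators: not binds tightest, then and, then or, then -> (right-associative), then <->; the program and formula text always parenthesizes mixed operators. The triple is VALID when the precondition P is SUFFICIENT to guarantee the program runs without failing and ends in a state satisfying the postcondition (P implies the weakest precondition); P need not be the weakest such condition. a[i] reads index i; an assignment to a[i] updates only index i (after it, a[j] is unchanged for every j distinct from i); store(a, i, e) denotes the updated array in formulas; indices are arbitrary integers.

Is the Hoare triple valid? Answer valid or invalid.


Working backward. After the program, the postcondition (2*w + 4 = x - 8 or r > -8) and (2*t + z - 9 != x - 6 or x - 6 = w - x - 9) must hold; in canonical form it is (2*w = x - 12 or r > -8) and (2*t + z != x + 3 or 2*x = w - 3).
Before x := t - 9: (2*w = t - 21 or r > -8) and (t + z != -6 or 2*t = w + 15)
Before vec[x] := r + z + 4: (2*w = t - 21 or r > -8) and (t + z != -6 or 2*t = w + 15)
Before vec[t + 2] := z + 5: (2*w = t - 21 or r > -8) and (t + z != -6 or 2*t = w + 15)
Before skip: (2*w = t - 21 or r > -8) and (t + z != -6 or 2*t = w + 15)
The weakest precondition is (2*w = t - 21 or r > -8) and (t + z != -6 or 2*t = w + 15).
Check whether (2*w = t - 21 or r > -7) and (t + z != -6 or 2*t = w + 15) implies it.
Every state satisfying the precondition satisfies the weakest precondition: the implication holds.
Answer: valid


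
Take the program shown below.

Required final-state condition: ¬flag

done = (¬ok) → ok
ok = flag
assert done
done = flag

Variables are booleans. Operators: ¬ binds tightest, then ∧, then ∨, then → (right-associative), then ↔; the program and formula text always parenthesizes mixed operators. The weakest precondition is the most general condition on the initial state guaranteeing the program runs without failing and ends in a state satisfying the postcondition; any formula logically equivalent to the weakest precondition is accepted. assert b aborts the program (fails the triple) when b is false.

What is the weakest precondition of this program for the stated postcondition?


Working backward. After the program, ¬flag must hold.
Before done := flag: ¬flag
Before assert done: done ∧ (¬flag)
Before ok := flag: done ∧ (¬flag)
Before done := (¬ok) → ok: ((¬ok) → ok) ∧ (¬flag)
Answer: WP = ((¬ok) → ok) ∧ (¬flag)


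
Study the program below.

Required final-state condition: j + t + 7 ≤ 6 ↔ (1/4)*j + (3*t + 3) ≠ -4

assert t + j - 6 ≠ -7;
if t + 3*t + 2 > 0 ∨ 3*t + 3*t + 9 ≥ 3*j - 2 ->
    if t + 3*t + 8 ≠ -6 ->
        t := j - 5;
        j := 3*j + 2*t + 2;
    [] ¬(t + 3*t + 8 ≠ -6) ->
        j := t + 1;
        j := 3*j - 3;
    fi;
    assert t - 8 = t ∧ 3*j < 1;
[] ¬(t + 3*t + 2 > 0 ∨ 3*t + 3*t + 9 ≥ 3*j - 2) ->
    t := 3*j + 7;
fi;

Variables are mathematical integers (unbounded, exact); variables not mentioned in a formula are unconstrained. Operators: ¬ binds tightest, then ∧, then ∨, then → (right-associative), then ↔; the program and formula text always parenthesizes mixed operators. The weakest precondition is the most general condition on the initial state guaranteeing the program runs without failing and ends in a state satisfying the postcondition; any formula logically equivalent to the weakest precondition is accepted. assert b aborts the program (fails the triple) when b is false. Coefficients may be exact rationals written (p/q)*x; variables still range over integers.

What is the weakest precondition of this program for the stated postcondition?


Working backward. After the program, the postcondition j + t + 7 ≤ 6 ↔ (1/4)*j + (3*t + 3) ≠ -4 must hold; in canonical form it is j + t ≤ -1 ↔ (1/4)*j + 3*t ≠ -7.
Then branch requires false; else branch requires 4*j ≤ -8 ↔ (37/4)*j ≠ -28.
Before the if: (¬(4*t > -2 ∨ 6*t ≥ 3*j - 11)) ∧ ((¬(4*t > -2 ∨ 6*t ≥ 3*j - 11)) → (4*j ≤ -8 ↔ (37/4)*j ≠ -28))
Before assert t + j - 6 ≠ -7: j + t ≠ -1 ∧ (¬(4*t > -2 ∨ 6*t ≥ 3*j - 11)) ∧ ((¬(4*t > -2 ∨ 6*t ≥ 3*j - 11)) → (4*j ≤ -8 ↔ (37/4)*j ≠ -28))
Answer: WP = j + t ≠ -1 ∧ (¬(4*t > -2 ∨ 6*t ≥ 3*j - 11)) ∧ ((¬(4*t > -2 ∨ 6*t ≥ 3*j - 11)) → (4*j ≤ -8 ↔ (37/4)*j ≠ -28))


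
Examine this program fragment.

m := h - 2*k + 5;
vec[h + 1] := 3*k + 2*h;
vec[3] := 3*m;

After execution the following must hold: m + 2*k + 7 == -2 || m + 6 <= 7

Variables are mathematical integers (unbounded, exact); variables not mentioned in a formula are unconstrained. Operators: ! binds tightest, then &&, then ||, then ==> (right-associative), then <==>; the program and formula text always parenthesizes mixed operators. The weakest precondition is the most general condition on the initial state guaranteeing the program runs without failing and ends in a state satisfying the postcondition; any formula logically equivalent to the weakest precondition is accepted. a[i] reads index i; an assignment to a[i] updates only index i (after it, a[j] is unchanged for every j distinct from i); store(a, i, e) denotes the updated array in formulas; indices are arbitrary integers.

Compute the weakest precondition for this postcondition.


Working backward. After the program, the postcondition m + 2*k + 7 == -2 || m + 6 <= 7 must hold; in canonical form it is 2*k + m == -9 || m <= 1.
Before vec[3] := 3*m: 2*k + m == -9 || m <= 1
Before vec[h + 1] := 3*k + 2*h: 2*k + m == -9 || m <= 1
Before m := h - 2*k + 5: h == -14 || h <= 2*k - 4
Answer: WP = h == -14 || h <= 2*k - 4


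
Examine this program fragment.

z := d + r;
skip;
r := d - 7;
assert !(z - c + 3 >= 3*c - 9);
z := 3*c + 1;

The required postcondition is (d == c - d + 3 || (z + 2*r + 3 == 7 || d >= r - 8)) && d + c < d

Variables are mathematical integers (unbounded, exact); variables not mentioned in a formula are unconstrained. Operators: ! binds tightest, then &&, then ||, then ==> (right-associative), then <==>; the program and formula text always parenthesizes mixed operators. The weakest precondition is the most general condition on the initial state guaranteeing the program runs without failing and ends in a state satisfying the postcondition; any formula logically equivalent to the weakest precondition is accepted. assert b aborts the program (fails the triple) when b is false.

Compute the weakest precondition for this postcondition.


Working backward. After the program, the postcondition (d == c - d + 3 || (z + 2*r + 3 == 7 || d >= r - 8)) && d + c < d must hold; in canonical form it is (2*d == c + 3 || 2*r + z == 4 || d >= r - 8) && c < 0.
Before z := 3*c + 1: (2*d == c + 3 || 3*c + 2*r == 3 || d >= r - 8) && c < 0
Before assert !(z - c + 3 >= 3*c - 9): (!(z >= 4*c - 12)) && (2*d == c + 3 || 3*c + 2*r == 3 || d >= r - 8) && c < 0
Before r := d - 7: (!(z >= 4*c - 12)) && c < 0
Before skip: (!(z >= 4*c - 12)) && c < 0
Before z := d + r: (!(d + r >= 4*c - 12)) && c < 0
Answer: WP = (!(d + r >= 4*c - 12)) && c < 0


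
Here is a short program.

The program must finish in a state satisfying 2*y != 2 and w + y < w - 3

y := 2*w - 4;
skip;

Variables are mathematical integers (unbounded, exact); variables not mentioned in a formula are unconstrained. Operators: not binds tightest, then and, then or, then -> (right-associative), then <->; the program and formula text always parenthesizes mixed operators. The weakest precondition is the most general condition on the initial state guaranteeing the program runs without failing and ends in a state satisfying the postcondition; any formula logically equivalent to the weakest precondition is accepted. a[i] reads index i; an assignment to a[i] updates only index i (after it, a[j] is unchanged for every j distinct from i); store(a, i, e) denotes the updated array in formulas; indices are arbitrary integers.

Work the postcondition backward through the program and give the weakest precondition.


Working backward. After the program, the postcondition 2*y != 2 and w + y < w - 3 must hold; in canonical form it is 2*y != 2 and y < -3.
Before skip: 2*y != 2 and y < -3
Before y := 2*w - 4: 4*w != 10 and 2*w < 1
Answer: WP = 4*w != 10 and 2*w < 1


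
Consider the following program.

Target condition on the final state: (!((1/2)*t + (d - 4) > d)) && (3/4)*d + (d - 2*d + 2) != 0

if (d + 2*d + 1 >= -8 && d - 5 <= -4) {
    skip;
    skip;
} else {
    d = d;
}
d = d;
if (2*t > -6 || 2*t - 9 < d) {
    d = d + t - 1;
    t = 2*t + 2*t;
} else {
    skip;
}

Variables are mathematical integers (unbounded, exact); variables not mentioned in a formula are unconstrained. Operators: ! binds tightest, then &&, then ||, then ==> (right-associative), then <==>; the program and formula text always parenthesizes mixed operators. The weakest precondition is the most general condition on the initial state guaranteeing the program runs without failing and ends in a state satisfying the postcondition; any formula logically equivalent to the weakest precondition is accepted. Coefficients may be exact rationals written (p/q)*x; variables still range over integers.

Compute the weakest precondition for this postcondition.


Working backward. After the program, the postcondition (!((1/2)*t + (d - 4) > d)) && (3/4)*d + (d - 2*d + 2) != 0 must hold; in canonical form it is (!((1/2)*t > 4)) && (1/4)*d != 2.
Then branch requires (!(2*t > 4)) && (1/4)*d + (1/4)*t != 9/4; else branch requires (!((1/2)*t > 4)) && (1/4)*d != 2.
Before the if: ((2*t > -6 || 2*t < d + 9) ==> ((!(2*t > 4)) && (1/4)*d + (1/4)*t != 9/4)) && ((!(2*t > -6 || 2*t < d + 9)) ==> ((!((1/2)*t > 4)) && (1/4)*d != 2))
Before d := d: ((2*t > -6 || 2*t < d + 9) ==> ((!(2*t > 4)) && (1/4)*d + (1/4)*t != 9/4)) && ((!(2*t > -6 || 2*t < d + 9)) ==> ((!((1/2)*t > 4)) && (1/4)*d != 2))
Then branch requires ((2*t > -6 || 2*t < d + 9) ==> ((!(2*t > 4)) && (1/4)*d + (1/4)*t != 9/4)) && ((!(2*t > -6 || 2*t < d + 9)) ==> ((!((1/2)*t > 4)) && (1/4)*d != 2)); else branch requires ((2*t > -6 || 2*t < d + 9) ==> ((!(2*t > 4)) && (1/4)*d + (1/4)*t != 9/4)) && ((!(2*t > -6 || 2*t < d + 9)) ==> ((!((1/2)*t > 4)) && (1/4)*d != 2)).
Before the if: ((3*d >= -9 && d <= 1) ==> (((2*t > -6 || 2*t < d + 9) ==> ((!(2*t > 4)) && (1/4)*d + (1/4)*t != 9/4)) && ((!(2*t > -6 || 2*t < d + 9)) ==> ((!((1/2)*t > 4)) && (1/4)*d != 2)))) && ((!(3*d >= -9 && d <= 1)) ==> (((2*t > -6 || 2*t < d + 9) ==> ((!(2*t > 4)) && (1/4)*d + (1/4)*t != 9/4)) && ((!(2*t > -6 || 2*t < d + 9)) ==> ((!((1/2)*t > 4)) && (1/4)*d != 2))))
Answer: WP = ((3*d >= -9 && d <= 1) ==> (((2*t > -6 || 2*t < d + 9) ==> ((!(2*t > 4)) && (1/4)*d + (1/4)*t != 9/4)) && ((!(2*t > -6 || 2*t < d + 9)) ==> ((!((1/2)*t > 4)) && (1/4)*d != 2)))) && ((!(3*d >= -9 && d <= 1)) ==> (((2*t > -6 || 2*t < d + 9) ==> ((!(2*t > 4)) && (1/4)*d + (1/4)*t != 9/4)) && ((!(2*t > -6 || 2*t < d + 9)) ==> ((!((1/2)*t > 4)) && (1/4)*d != 2))))


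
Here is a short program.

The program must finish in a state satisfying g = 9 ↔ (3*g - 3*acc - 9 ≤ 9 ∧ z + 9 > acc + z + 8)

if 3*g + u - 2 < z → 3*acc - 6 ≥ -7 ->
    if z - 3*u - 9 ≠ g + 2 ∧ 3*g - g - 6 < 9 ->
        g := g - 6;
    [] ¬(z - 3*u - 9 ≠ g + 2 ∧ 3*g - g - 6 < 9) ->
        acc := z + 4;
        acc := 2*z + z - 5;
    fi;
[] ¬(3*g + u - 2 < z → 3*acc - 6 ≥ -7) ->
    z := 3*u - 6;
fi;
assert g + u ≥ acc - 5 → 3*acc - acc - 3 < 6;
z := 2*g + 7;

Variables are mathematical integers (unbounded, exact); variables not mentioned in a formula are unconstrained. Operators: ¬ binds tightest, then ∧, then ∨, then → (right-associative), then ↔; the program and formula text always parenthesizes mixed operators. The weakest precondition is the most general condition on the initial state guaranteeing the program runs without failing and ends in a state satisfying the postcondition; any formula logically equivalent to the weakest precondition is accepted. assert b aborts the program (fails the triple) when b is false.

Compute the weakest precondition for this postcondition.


Working backward. After the program, the postcondition g = 9 ↔ (3*g - 3*acc - 9 ≤ 9 ∧ z + 9 > acc + z + 8) must hold; in canonical form it is g = 9 ↔ (3*g ≤ 3*acc + 18 ∧ acc < 1).
Before z := 2*g + 7: g = 9 ↔ (3*g ≤ 3*acc + 18 ∧ acc < 1)
Before assert g + u ≥ acc - 5 → 3*acc - acc - 3 < 6: (g + u ≥ acc - 5 → 2*acc < 9) ∧ (g = 9 ↔ (3*g ≤ 3*acc + 18 ∧ acc < 1))
Then branch requires ((z ≠ g + 3*u + 11 ∧ 2*g < 15) → ((g + u ≥ acc + 1 → 2*acc < 9) ∧ (g = 15 ↔ (3*g ≤ 3*acc + 36 ∧ acc < 1)))) ∧ ((¬(z ≠ g + 3*u + 11 ∧ 2*g < 15)) → ((g + u ≥ 3*z - 10 → 6*z < 19) ∧ (g = 9 ↔ (3*g ≤ 9*z + 3 ∧ 3*z < 6)))); else branch requires (g + u ≥ acc - 5 → 2*acc < 9) ∧ (g = 9 ↔ (3*g ≤ 3*acc + 18 ∧ acc < 1)).
Before the if: ((3*g + u < z + 2 → 3*acc ≥ -1) → (((z ≠ g + 3*u + 11 ∧ 2*g < 15) → ((g + u ≥ acc + 1 → 2*acc < 9) ∧ (g = 15 ↔ (3*g ≤ 3*acc + 36 ∧ acc < 1)))) ∧ ((¬(z ≠ g + 3*u + 11 ∧ 2*g < 15)) → ((g + u ≥ 3*z - 10 → 6*z < 19) ∧ (g = 9 ↔ (3*g ≤ 9*z + 3 ∧ 3*z < 6)))))) ∧ ((¬(3*g + u < z + 2 → 3*acc ≥ -1)) → ((g + u ≥ acc - 5 → 2*acc < 9) ∧ (g = 9 ↔ (3*g ≤ 3*acc + 18 ∧ acc < 1))))
Answer: WP = ((3*g + u < z + 2 → 3*acc ≥ -1) → (((z ≠ g + 3*u + 11 ∧ 2*g < 15) → ((g + u ≥ acc + 1 → 2*acc < 9) ∧ (g = 15 ↔ (3*g ≤ 3*acc + 36 ∧ acc < 1)))) ∧ ((¬(z ≠ g + 3*u + 11 ∧ 2*g < 15)) → ((g + u ≥ 3*z - 10 → 6*z < 19) ∧ (g = 9 ↔ (3*g ≤ 9*z + 3 ∧ 3*z < 6)))))) ∧ ((¬(3*g + u < z + 2 → 3*acc ≥ -1)) → ((g + u ≥ acc - 5 → 2*acc < 9) ∧ (g = 9 ↔ (3*g ≤ 3*acc + 18 ∧ acc < 1))))
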